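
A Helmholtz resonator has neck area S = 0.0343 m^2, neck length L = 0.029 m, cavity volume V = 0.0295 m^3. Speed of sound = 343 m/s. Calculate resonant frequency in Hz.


Given values:
  S = 0.0343 m^2, L = 0.029 m, V = 0.0295 m^3, c = 343 m/s
Formula: f = (c / (2*pi)) * sqrt(S / (V * L))
Compute V * L = 0.0295 * 0.029 = 0.0008555
Compute S / (V * L) = 0.0343 / 0.0008555 = 40.0935
Compute sqrt(40.0935) = 6.331943
Compute c / (2*pi) = 343 / 6.283185 = 54.590148
f = 54.590148 * 6.331943 = 345.66

345.66 Hz


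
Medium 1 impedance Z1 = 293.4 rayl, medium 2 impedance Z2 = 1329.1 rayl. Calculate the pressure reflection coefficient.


Given values:
  Z1 = 293.4 rayl, Z2 = 1329.1 rayl
Formula: R = (Z2 - Z1) / (Z2 + Z1)
Numerator: Z2 - Z1 = 1329.1 - 293.4 = 1035.7
Denominator: Z2 + Z1 = 1329.1 + 293.4 = 1622.5
R = 1035.7 / 1622.5 = 0.6383

0.6383


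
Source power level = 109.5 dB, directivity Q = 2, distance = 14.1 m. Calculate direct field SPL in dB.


Given values:
  Lw = 109.5 dB, Q = 2, r = 14.1 m
Formula: SPL = Lw + 10 * log10(Q / (4 * pi * r^2))
Compute 4 * pi * r^2 = 4 * pi * 14.1^2 = 2498.3201
Compute Q / denom = 2 / 2498.3201 = 0.00080054
Compute 10 * log10(0.00080054) = -30.9662
SPL = 109.5 + (-30.9662) = 78.53

78.53 dB


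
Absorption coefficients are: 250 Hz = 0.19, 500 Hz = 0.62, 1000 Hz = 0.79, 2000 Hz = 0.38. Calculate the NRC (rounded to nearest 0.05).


Given values:
  a_250 = 0.19, a_500 = 0.62
  a_1000 = 0.79, a_2000 = 0.38
Formula: NRC = (a250 + a500 + a1000 + a2000) / 4
Sum = 0.19 + 0.62 + 0.79 + 0.38 = 1.98
NRC = 1.98 / 4 = 0.495
Rounded to nearest 0.05: 0.5

0.5


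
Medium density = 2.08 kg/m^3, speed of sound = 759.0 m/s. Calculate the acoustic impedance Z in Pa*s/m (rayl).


Given values:
  rho = 2.08 kg/m^3
  c = 759.0 m/s
Formula: Z = rho * c
Z = 2.08 * 759.0
Z = 1578.72

1578.72 rayl


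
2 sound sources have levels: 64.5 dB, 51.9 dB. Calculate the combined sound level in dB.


Formula: L_total = 10 * log10( sum(10^(Li/10)) )
  Source 1: 10^(64.5/10) = 2818382.9313
  Source 2: 10^(51.9/10) = 154881.6619
Sum of linear values = 2973264.5932
L_total = 10 * log10(2973264.5932) = 64.73

64.73 dB


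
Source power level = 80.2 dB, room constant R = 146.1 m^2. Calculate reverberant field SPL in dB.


Given values:
  Lw = 80.2 dB, R = 146.1 m^2
Formula: SPL = Lw + 10 * log10(4 / R)
Compute 4 / R = 4 / 146.1 = 0.027379
Compute 10 * log10(0.027379) = -15.6258
SPL = 80.2 + (-15.6258) = 64.57

64.57 dB


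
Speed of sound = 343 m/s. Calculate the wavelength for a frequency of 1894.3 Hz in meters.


Given values:
  c = 343 m/s, f = 1894.3 Hz
Formula: lambda = c / f
lambda = 343 / 1894.3
lambda = 0.1811

0.1811 m


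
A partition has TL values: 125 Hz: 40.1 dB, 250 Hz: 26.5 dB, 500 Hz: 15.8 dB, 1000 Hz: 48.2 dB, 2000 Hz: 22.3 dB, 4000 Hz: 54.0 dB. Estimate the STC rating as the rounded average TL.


Given TL values at each frequency:
  125 Hz: 40.1 dB
  250 Hz: 26.5 dB
  500 Hz: 15.8 dB
  1000 Hz: 48.2 dB
  2000 Hz: 22.3 dB
  4000 Hz: 54.0 dB
Formula: STC ~ round(average of TL values)
Sum = 40.1 + 26.5 + 15.8 + 48.2 + 22.3 + 54.0 = 206.9
Average = 206.9 / 6 = 34.48
Rounded: 34

34


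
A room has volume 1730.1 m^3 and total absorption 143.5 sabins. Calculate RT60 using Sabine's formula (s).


Given values:
  V = 1730.1 m^3
  A = 143.5 sabins
Formula: RT60 = 0.161 * V / A
Numerator: 0.161 * 1730.1 = 278.5461
RT60 = 278.5461 / 143.5 = 1.941

1.941 s


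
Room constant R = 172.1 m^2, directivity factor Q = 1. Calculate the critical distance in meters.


Given values:
  R = 172.1 m^2, Q = 1
Formula: d_c = 0.141 * sqrt(Q * R)
Compute Q * R = 1 * 172.1 = 172.1
Compute sqrt(172.1) = 13.1187
d_c = 0.141 * 13.1187 = 1.85

1.85 m


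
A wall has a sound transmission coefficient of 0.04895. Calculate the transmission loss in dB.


Given values:
  tau = 0.04895
Formula: TL = 10 * log10(1 / tau)
Compute 1 / tau = 1 / 0.04895 = 20.429
Compute log10(20.429) = 1.310247
TL = 10 * 1.310247 = 13.1

13.1 dB


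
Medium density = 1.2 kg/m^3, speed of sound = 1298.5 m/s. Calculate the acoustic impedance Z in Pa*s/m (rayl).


Given values:
  rho = 1.2 kg/m^3
  c = 1298.5 m/s
Formula: Z = rho * c
Z = 1.2 * 1298.5
Z = 1558.2

1558.2 rayl


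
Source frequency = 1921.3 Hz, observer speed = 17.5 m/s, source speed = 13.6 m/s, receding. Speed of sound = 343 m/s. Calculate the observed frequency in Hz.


Given values:
  f_s = 1921.3 Hz, v_o = 17.5 m/s, v_s = 13.6 m/s
  Direction: receding
Formula: f_o = f_s * (c - v_o) / (c + v_s)
Numerator: c - v_o = 343 - 17.5 = 325.5
Denominator: c + v_s = 343 + 13.6 = 356.6
f_o = 1921.3 * 325.5 / 356.6 = 1753.74

1753.74 Hz


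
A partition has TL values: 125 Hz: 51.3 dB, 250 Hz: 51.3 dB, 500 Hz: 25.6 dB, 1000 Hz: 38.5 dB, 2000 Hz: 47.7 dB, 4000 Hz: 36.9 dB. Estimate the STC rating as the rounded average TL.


Given TL values at each frequency:
  125 Hz: 51.3 dB
  250 Hz: 51.3 dB
  500 Hz: 25.6 dB
  1000 Hz: 38.5 dB
  2000 Hz: 47.7 dB
  4000 Hz: 36.9 dB
Formula: STC ~ round(average of TL values)
Sum = 51.3 + 51.3 + 25.6 + 38.5 + 47.7 + 36.9 = 251.3
Average = 251.3 / 6 = 41.88
Rounded: 42

42


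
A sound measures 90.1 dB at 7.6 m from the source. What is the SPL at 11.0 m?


Given values:
  SPL1 = 90.1 dB, r1 = 7.6 m, r2 = 11.0 m
Formula: SPL2 = SPL1 - 20 * log10(r2 / r1)
Compute ratio: r2 / r1 = 11.0 / 7.6 = 1.4474
Compute log10: log10(1.4474) = 0.160589
Compute drop: 20 * 0.160589 = 3.2118
SPL2 = 90.1 - 3.2118 = 86.89

86.89 dB


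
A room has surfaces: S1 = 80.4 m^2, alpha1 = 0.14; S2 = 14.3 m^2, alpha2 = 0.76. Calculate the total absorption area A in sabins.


Given surfaces:
  Surface 1: 80.4 * 0.14 = 11.256
  Surface 2: 14.3 * 0.76 = 10.868
Formula: A = sum(Si * alpha_i)
A = 11.256 + 10.868
A = 22.12

22.12 sabins


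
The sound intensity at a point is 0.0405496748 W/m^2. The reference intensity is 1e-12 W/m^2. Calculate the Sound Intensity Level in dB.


Given values:
  I = 0.0405496748 W/m^2
  I_ref = 1e-12 W/m^2
Formula: SIL = 10 * log10(I / I_ref)
Compute ratio: I / I_ref = 40549674800
Compute log10: log10(40549674800) = 10.607987
Multiply: SIL = 10 * 10.607987 = 106.08

106.08 dB


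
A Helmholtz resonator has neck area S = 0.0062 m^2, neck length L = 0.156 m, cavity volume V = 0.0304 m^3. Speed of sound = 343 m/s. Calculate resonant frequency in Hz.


Given values:
  S = 0.0062 m^2, L = 0.156 m, V = 0.0304 m^3, c = 343 m/s
Formula: f = (c / (2*pi)) * sqrt(S / (V * L))
Compute V * L = 0.0304 * 0.156 = 0.0047424
Compute S / (V * L) = 0.0062 / 0.0047424 = 1.3074
Compute sqrt(1.3074) = 1.143416
Compute c / (2*pi) = 343 / 6.283185 = 54.590148
f = 54.590148 * 1.143416 = 62.42

62.42 Hz


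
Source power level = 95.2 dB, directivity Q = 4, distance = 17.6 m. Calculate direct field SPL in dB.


Given values:
  Lw = 95.2 dB, Q = 4, r = 17.6 m
Formula: SPL = Lw + 10 * log10(Q / (4 * pi * r^2))
Compute 4 * pi * r^2 = 4 * pi * 17.6^2 = 3892.559
Compute Q / denom = 4 / 3892.559 = 0.0010276
Compute 10 * log10(0.0010276) = -29.8818
SPL = 95.2 + (-29.8818) = 65.32

65.32 dB


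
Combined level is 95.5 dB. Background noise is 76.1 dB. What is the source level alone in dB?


Given values:
  L_total = 95.5 dB, L_bg = 76.1 dB
Formula: L_source = 10 * log10(10^(L_total/10) - 10^(L_bg/10))
Convert to linear:
  10^(95.5/10) = 3548133892.3358
  10^(76.1/10) = 40738027.7804
Difference: 3548133892.3358 - 40738027.7804 = 3507395864.5554
L_source = 10 * log10(3507395864.5554) = 95.45

95.45 dB


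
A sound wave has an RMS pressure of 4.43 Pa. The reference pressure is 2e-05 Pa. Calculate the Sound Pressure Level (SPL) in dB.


Given values:
  p = 4.43 Pa
  p_ref = 2e-05 Pa
Formula: SPL = 20 * log10(p / p_ref)
Compute ratio: p / p_ref = 4.43 / 2e-05 = 221500
Compute log10: log10(221500) = 5.345374
Multiply: SPL = 20 * 5.345374 = 106.91

106.91 dB


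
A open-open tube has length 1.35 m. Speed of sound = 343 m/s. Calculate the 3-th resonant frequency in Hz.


Given values:
  Tube type: open-open, L = 1.35 m, c = 343 m/s, n = 3
Formula: f_n = n * c / (2 * L)
Compute 2 * L = 2 * 1.35 = 2.7
f = 3 * 343 / 2.7
f = 381.11

381.11 Hz


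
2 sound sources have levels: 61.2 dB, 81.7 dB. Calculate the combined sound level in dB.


Formula: L_total = 10 * log10( sum(10^(Li/10)) )
  Source 1: 10^(61.2/10) = 1318256.7386
  Source 2: 10^(81.7/10) = 147910838.8168
Sum of linear values = 149229095.5554
L_total = 10 * log10(149229095.5554) = 81.74

81.74 dB


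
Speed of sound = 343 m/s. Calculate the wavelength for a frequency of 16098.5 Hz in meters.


Given values:
  c = 343 m/s, f = 16098.5 Hz
Formula: lambda = c / f
lambda = 343 / 16098.5
lambda = 0.0213

0.0213 m


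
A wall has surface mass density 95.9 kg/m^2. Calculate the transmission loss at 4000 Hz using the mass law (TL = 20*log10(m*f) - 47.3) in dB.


Given values:
  m = 95.9 kg/m^2, f = 4000 Hz
Formula: TL = 20 * log10(m * f) - 47.3
Compute m * f = 95.9 * 4000 = 383600.0
Compute log10(383600.0) = 5.583879
Compute 20 * 5.583879 = 111.6776
TL = 111.6776 - 47.3 = 64.38

64.38 dB


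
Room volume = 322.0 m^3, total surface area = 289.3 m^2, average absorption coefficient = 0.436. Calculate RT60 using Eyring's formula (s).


Given values:
  V = 322.0 m^3, S = 289.3 m^2, alpha = 0.436
Formula: RT60 = 0.161 * V / (-S * ln(1 - alpha))
Compute ln(1 - 0.436) = ln(0.564) = -0.572701
Denominator: -289.3 * -0.572701 = 165.6824
Numerator: 0.161 * 322.0 = 51.842
RT60 = 51.842 / 165.6824 = 0.313

0.313 s


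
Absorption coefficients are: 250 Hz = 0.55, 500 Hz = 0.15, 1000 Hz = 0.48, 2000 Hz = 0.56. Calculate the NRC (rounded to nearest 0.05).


Given values:
  a_250 = 0.55, a_500 = 0.15
  a_1000 = 0.48, a_2000 = 0.56
Formula: NRC = (a250 + a500 + a1000 + a2000) / 4
Sum = 0.55 + 0.15 + 0.48 + 0.56 = 1.74
NRC = 1.74 / 4 = 0.435
Rounded to nearest 0.05: 0.45

0.45


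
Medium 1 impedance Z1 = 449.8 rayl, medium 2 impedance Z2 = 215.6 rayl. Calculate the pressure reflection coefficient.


Given values:
  Z1 = 449.8 rayl, Z2 = 215.6 rayl
Formula: R = (Z2 - Z1) / (Z2 + Z1)
Numerator: Z2 - Z1 = 215.6 - 449.8 = -234.2
Denominator: Z2 + Z1 = 215.6 + 449.8 = 665.4
R = -234.2 / 665.4 = -0.352

-0.352


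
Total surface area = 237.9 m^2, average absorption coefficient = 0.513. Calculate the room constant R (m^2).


Given values:
  S = 237.9 m^2, alpha = 0.513
Formula: R = S * alpha / (1 - alpha)
Numerator: 237.9 * 0.513 = 122.0427
Denominator: 1 - 0.513 = 0.487
R = 122.0427 / 0.487 = 250.6

250.6 m^2


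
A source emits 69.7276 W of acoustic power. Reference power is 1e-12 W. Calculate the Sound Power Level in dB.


Given values:
  W = 69.7276 W
  W_ref = 1e-12 W
Formula: SWL = 10 * log10(W / W_ref)
Compute ratio: W / W_ref = 69727600000000
Compute log10: log10(69727600000000) = 13.843405
Multiply: SWL = 10 * 13.843405 = 138.43

138.43 dB


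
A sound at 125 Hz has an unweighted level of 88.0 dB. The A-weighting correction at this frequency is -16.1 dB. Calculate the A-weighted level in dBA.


Given values:
  SPL = 88.0 dB
  A-weighting at 125 Hz = -16.1 dB
Formula: L_A = SPL + A_weight
L_A = 88.0 + (-16.1)
L_A = 71.9

71.9 dBA


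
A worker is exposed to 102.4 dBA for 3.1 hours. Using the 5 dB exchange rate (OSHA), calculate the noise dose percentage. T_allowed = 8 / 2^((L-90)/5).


Given values:
  L = 102.4 dBA, T = 3.1 hours
Formula: T_allowed = 8 / 2^((L - 90) / 5)
Compute exponent: (102.4 - 90) / 5 = 2.48
Compute 2^(2.48) = 5.578975
T_allowed = 8 / 5.578975 = 1.433955 hours
Dose = (T / T_allowed) * 100
Dose = (3.1 / 1.433955) * 100 = 216.19

216.19 %


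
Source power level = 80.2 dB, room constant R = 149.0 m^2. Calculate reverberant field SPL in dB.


Given values:
  Lw = 80.2 dB, R = 149.0 m^2
Formula: SPL = Lw + 10 * log10(4 / R)
Compute 4 / R = 4 / 149.0 = 0.026846
Compute 10 * log10(0.026846) = -15.7112
SPL = 80.2 + (-15.7112) = 64.49

64.49 dB


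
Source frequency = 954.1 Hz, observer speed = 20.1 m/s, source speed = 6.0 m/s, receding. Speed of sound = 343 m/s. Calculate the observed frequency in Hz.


Given values:
  f_s = 954.1 Hz, v_o = 20.1 m/s, v_s = 6.0 m/s
  Direction: receding
Formula: f_o = f_s * (c - v_o) / (c + v_s)
Numerator: c - v_o = 343 - 20.1 = 322.9
Denominator: c + v_s = 343 + 6.0 = 349.0
f_o = 954.1 * 322.9 / 349.0 = 882.75

882.75 Hz


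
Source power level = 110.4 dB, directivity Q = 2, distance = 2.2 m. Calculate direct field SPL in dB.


Given values:
  Lw = 110.4 dB, Q = 2, r = 2.2 m
Formula: SPL = Lw + 10 * log10(Q / (4 * pi * r^2))
Compute 4 * pi * r^2 = 4 * pi * 2.2^2 = 60.8212
Compute Q / denom = 2 / 60.8212 = 0.03288327
Compute 10 * log10(0.03288327) = -14.8303
SPL = 110.4 + (-14.8303) = 95.57

95.57 dB


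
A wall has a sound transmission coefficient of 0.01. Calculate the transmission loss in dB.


Given values:
  tau = 0.01
Formula: TL = 10 * log10(1 / tau)
Compute 1 / tau = 1 / 0.01 = 100.0
Compute log10(100.0) = 2.0
TL = 10 * 2.0 = 20.0

20.0 dB


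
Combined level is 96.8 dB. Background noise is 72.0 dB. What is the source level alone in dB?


Given values:
  L_total = 96.8 dB, L_bg = 72.0 dB
Formula: L_source = 10 * log10(10^(L_total/10) - 10^(L_bg/10))
Convert to linear:
  10^(96.8/10) = 4786300923.2264
  10^(72.0/10) = 15848931.9246
Difference: 4786300923.2264 - 15848931.9246 = 4770451991.3018
L_source = 10 * log10(4770451991.3018) = 96.79

96.79 dB


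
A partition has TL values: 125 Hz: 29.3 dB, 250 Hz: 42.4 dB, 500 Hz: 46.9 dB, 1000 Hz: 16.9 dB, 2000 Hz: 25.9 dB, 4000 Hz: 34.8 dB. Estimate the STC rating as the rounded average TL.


Given TL values at each frequency:
  125 Hz: 29.3 dB
  250 Hz: 42.4 dB
  500 Hz: 46.9 dB
  1000 Hz: 16.9 dB
  2000 Hz: 25.9 dB
  4000 Hz: 34.8 dB
Formula: STC ~ round(average of TL values)
Sum = 29.3 + 42.4 + 46.9 + 16.9 + 25.9 + 34.8 = 196.2
Average = 196.2 / 6 = 32.7
Rounded: 33

33


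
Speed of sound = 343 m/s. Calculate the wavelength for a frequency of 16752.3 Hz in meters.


Given values:
  c = 343 m/s, f = 16752.3 Hz
Formula: lambda = c / f
lambda = 343 / 16752.3
lambda = 0.0205

0.0205 m


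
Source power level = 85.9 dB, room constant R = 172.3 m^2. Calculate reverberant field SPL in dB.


Given values:
  Lw = 85.9 dB, R = 172.3 m^2
Formula: SPL = Lw + 10 * log10(4 / R)
Compute 4 / R = 4 / 172.3 = 0.023215
Compute 10 * log10(0.023215) = -16.3423
SPL = 85.9 + (-16.3423) = 69.56

69.56 dB


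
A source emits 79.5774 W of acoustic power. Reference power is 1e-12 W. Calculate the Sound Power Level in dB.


Given values:
  W = 79.5774 W
  W_ref = 1e-12 W
Formula: SWL = 10 * log10(W / W_ref)
Compute ratio: W / W_ref = 79577400000000
Compute log10: log10(79577400000000) = 13.90079
Multiply: SWL = 10 * 13.90079 = 139.01

139.01 dB


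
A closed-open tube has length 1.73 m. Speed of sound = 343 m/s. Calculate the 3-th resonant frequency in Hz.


Given values:
  Tube type: closed-open, L = 1.73 m, c = 343 m/s, n = 3
Formula: f_n = (2n - 1) * c / (4 * L)
Compute 2n - 1 = 2*3 - 1 = 5
Compute 4 * L = 4 * 1.73 = 6.92
f = 5 * 343 / 6.92
f = 247.83

247.83 Hz


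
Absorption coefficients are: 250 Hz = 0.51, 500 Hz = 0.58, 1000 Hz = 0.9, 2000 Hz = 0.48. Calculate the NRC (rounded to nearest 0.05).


Given values:
  a_250 = 0.51, a_500 = 0.58
  a_1000 = 0.9, a_2000 = 0.48
Formula: NRC = (a250 + a500 + a1000 + a2000) / 4
Sum = 0.51 + 0.58 + 0.9 + 0.48 = 2.47
NRC = 2.47 / 4 = 0.6175
Rounded to nearest 0.05: 0.6

0.6


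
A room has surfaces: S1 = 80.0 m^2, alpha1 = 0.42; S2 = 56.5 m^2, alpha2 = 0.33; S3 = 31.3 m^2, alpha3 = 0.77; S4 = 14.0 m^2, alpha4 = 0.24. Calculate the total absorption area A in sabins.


Given surfaces:
  Surface 1: 80.0 * 0.42 = 33.6
  Surface 2: 56.5 * 0.33 = 18.645
  Surface 3: 31.3 * 0.77 = 24.101
  Surface 4: 14.0 * 0.24 = 3.36
Formula: A = sum(Si * alpha_i)
A = 33.6 + 18.645 + 24.101 + 3.36
A = 79.71

79.71 sabins


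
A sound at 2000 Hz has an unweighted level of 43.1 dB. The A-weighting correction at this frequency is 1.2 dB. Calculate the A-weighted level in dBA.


Given values:
  SPL = 43.1 dB
  A-weighting at 2000 Hz = 1.2 dB
Formula: L_A = SPL + A_weight
L_A = 43.1 + (1.2)
L_A = 44.3

44.3 dBA


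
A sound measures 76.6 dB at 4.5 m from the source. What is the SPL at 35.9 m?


Given values:
  SPL1 = 76.6 dB, r1 = 4.5 m, r2 = 35.9 m
Formula: SPL2 = SPL1 - 20 * log10(r2 / r1)
Compute ratio: r2 / r1 = 35.9 / 4.5 = 7.9778
Compute log10: log10(7.9778) = 0.901883
Compute drop: 20 * 0.901883 = 18.0377
SPL2 = 76.6 - 18.0377 = 58.56

58.56 dB


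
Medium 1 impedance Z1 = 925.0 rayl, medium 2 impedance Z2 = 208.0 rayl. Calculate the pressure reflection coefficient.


Given values:
  Z1 = 925.0 rayl, Z2 = 208.0 rayl
Formula: R = (Z2 - Z1) / (Z2 + Z1)
Numerator: Z2 - Z1 = 208.0 - 925.0 = -717.0
Denominator: Z2 + Z1 = 208.0 + 925.0 = 1133.0
R = -717.0 / 1133.0 = -0.6328

-0.6328


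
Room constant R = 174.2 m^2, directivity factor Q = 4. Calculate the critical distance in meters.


Given values:
  R = 174.2 m^2, Q = 4
Formula: d_c = 0.141 * sqrt(Q * R)
Compute Q * R = 4 * 174.2 = 696.8
Compute sqrt(696.8) = 26.397
d_c = 0.141 * 26.397 = 3.722

3.722 m


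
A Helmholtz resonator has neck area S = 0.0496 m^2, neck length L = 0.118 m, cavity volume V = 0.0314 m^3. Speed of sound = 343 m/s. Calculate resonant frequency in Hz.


Given values:
  S = 0.0496 m^2, L = 0.118 m, V = 0.0314 m^3, c = 343 m/s
Formula: f = (c / (2*pi)) * sqrt(S / (V * L))
Compute V * L = 0.0314 * 0.118 = 0.0037052
Compute S / (V * L) = 0.0496 / 0.0037052 = 13.3866
Compute sqrt(13.3866) = 3.65877
Compute c / (2*pi) = 343 / 6.283185 = 54.590148
f = 54.590148 * 3.65877 = 199.73

199.73 Hz


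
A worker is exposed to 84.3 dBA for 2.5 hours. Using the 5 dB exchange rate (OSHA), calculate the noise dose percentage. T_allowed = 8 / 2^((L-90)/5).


Given values:
  L = 84.3 dBA, T = 2.5 hours
Formula: T_allowed = 8 / 2^((L - 90) / 5)
Compute exponent: (84.3 - 90) / 5 = -1.14
Compute 2^(-1.14) = 0.45376
T_allowed = 8 / 0.45376 = 17.630465 hours
Dose = (T / T_allowed) * 100
Dose = (2.5 / 17.630465) * 100 = 14.18

14.18 %


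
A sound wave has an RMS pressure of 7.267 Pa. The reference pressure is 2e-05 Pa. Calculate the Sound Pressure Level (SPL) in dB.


Given values:
  p = 7.267 Pa
  p_ref = 2e-05 Pa
Formula: SPL = 20 * log10(p / p_ref)
Compute ratio: p / p_ref = 7.267 / 2e-05 = 363350
Compute log10: log10(363350) = 5.560325
Multiply: SPL = 20 * 5.560325 = 111.21

111.21 dB


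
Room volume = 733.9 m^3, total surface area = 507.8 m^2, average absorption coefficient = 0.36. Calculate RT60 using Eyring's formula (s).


Given values:
  V = 733.9 m^3, S = 507.8 m^2, alpha = 0.36
Formula: RT60 = 0.161 * V / (-S * ln(1 - alpha))
Compute ln(1 - 0.36) = ln(0.64) = -0.446287
Denominator: -507.8 * -0.446287 = 226.6245
Numerator: 0.161 * 733.9 = 118.1579
RT60 = 118.1579 / 226.6245 = 0.521

0.521 s


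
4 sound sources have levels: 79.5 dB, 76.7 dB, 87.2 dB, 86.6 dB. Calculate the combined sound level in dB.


Formula: L_total = 10 * log10( sum(10^(Li/10)) )
  Source 1: 10^(79.5/10) = 89125093.8134
  Source 2: 10^(76.7/10) = 46773514.1287
  Source 3: 10^(87.2/10) = 524807460.2498
  Source 4: 10^(86.6/10) = 457088189.6149
Sum of linear values = 1117794257.8068
L_total = 10 * log10(1117794257.8068) = 90.48

90.48 dB


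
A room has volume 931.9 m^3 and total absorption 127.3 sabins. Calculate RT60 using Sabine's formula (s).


Given values:
  V = 931.9 m^3
  A = 127.3 sabins
Formula: RT60 = 0.161 * V / A
Numerator: 0.161 * 931.9 = 150.0359
RT60 = 150.0359 / 127.3 = 1.179

1.179 s


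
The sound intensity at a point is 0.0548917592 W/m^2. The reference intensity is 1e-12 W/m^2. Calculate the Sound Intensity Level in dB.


Given values:
  I = 0.0548917592 W/m^2
  I_ref = 1e-12 W/m^2
Formula: SIL = 10 * log10(I / I_ref)
Compute ratio: I / I_ref = 54891759200
Compute log10: log10(54891759200) = 10.739507
Multiply: SIL = 10 * 10.739507 = 107.4

107.4 dB


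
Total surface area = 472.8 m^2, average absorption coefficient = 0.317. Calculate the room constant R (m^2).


Given values:
  S = 472.8 m^2, alpha = 0.317
Formula: R = S * alpha / (1 - alpha)
Numerator: 472.8 * 0.317 = 149.8776
Denominator: 1 - 0.317 = 0.683
R = 149.8776 / 0.683 = 219.44

219.44 m^2


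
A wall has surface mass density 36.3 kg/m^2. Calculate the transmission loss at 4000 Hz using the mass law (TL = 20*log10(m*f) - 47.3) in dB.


Given values:
  m = 36.3 kg/m^2, f = 4000 Hz
Formula: TL = 20 * log10(m * f) - 47.3
Compute m * f = 36.3 * 4000 = 145200.0
Compute log10(145200.0) = 5.161967
Compute 20 * 5.161967 = 103.2393
TL = 103.2393 - 47.3 = 55.94

55.94 dB


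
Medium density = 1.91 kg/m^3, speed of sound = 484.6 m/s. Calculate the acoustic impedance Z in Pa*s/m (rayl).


Given values:
  rho = 1.91 kg/m^3
  c = 484.6 m/s
Formula: Z = rho * c
Z = 1.91 * 484.6
Z = 925.59

925.59 rayl


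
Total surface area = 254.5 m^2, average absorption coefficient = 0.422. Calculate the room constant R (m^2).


Given values:
  S = 254.5 m^2, alpha = 0.422
Formula: R = S * alpha / (1 - alpha)
Numerator: 254.5 * 0.422 = 107.399
Denominator: 1 - 0.422 = 0.578
R = 107.399 / 0.578 = 185.81

185.81 m^2


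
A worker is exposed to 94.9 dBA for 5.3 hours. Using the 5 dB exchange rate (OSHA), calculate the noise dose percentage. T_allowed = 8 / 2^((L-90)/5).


Given values:
  L = 94.9 dBA, T = 5.3 hours
Formula: T_allowed = 8 / 2^((L - 90) / 5)
Compute exponent: (94.9 - 90) / 5 = 0.98
Compute 2^(0.98) = 1.972465
T_allowed = 8 / 1.972465 = 4.055839 hours
Dose = (T / T_allowed) * 100
Dose = (5.3 / 4.055839) * 100 = 130.68

130.68 %


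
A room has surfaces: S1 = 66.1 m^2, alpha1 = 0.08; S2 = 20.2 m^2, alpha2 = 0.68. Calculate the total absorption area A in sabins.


Given surfaces:
  Surface 1: 66.1 * 0.08 = 5.288
  Surface 2: 20.2 * 0.68 = 13.736
Formula: A = sum(Si * alpha_i)
A = 5.288 + 13.736
A = 19.02

19.02 sabins


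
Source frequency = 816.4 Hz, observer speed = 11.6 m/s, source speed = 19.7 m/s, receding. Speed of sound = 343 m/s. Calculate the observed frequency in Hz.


Given values:
  f_s = 816.4 Hz, v_o = 11.6 m/s, v_s = 19.7 m/s
  Direction: receding
Formula: f_o = f_s * (c - v_o) / (c + v_s)
Numerator: c - v_o = 343 - 11.6 = 331.4
Denominator: c + v_s = 343 + 19.7 = 362.7
f_o = 816.4 * 331.4 / 362.7 = 745.95

745.95 Hz


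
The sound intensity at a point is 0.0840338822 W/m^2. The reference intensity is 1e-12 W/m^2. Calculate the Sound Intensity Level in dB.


Given values:
  I = 0.0840338822 W/m^2
  I_ref = 1e-12 W/m^2
Formula: SIL = 10 * log10(I / I_ref)
Compute ratio: I / I_ref = 84033882200
Compute log10: log10(84033882200) = 10.924454
Multiply: SIL = 10 * 10.924454 = 109.24

109.24 dB


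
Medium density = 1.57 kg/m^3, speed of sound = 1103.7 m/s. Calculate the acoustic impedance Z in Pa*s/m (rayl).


Given values:
  rho = 1.57 kg/m^3
  c = 1103.7 m/s
Formula: Z = rho * c
Z = 1.57 * 1103.7
Z = 1732.81

1732.81 rayl


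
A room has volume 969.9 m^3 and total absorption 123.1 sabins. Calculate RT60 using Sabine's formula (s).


Given values:
  V = 969.9 m^3
  A = 123.1 sabins
Formula: RT60 = 0.161 * V / A
Numerator: 0.161 * 969.9 = 156.1539
RT60 = 156.1539 / 123.1 = 1.269

1.269 s


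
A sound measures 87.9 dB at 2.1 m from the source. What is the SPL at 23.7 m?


Given values:
  SPL1 = 87.9 dB, r1 = 2.1 m, r2 = 23.7 m
Formula: SPL2 = SPL1 - 20 * log10(r2 / r1)
Compute ratio: r2 / r1 = 23.7 / 2.1 = 11.2857
Compute log10: log10(11.2857) = 1.052529
Compute drop: 20 * 1.052529 = 21.0506
SPL2 = 87.9 - 21.0506 = 66.85

66.85 dB


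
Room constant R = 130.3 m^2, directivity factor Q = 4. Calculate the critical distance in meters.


Given values:
  R = 130.3 m^2, Q = 4
Formula: d_c = 0.141 * sqrt(Q * R)
Compute Q * R = 4 * 130.3 = 521.2
Compute sqrt(521.2) = 22.8298
d_c = 0.141 * 22.8298 = 3.219

3.219 m


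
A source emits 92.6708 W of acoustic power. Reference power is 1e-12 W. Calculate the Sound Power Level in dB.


Given values:
  W = 92.6708 W
  W_ref = 1e-12 W
Formula: SWL = 10 * log10(W / W_ref)
Compute ratio: W / W_ref = 92670800000000
Compute log10: log10(92670800000000) = 13.966943
Multiply: SWL = 10 * 13.966943 = 139.67

139.67 dB


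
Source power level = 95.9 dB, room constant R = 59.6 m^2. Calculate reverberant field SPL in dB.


Given values:
  Lw = 95.9 dB, R = 59.6 m^2
Formula: SPL = Lw + 10 * log10(4 / R)
Compute 4 / R = 4 / 59.6 = 0.067114
Compute 10 * log10(0.067114) = -11.7319
SPL = 95.9 + (-11.7319) = 84.17

84.17 dB


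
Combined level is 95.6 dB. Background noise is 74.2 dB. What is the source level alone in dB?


Given values:
  L_total = 95.6 dB, L_bg = 74.2 dB
Formula: L_source = 10 * log10(10^(L_total/10) - 10^(L_bg/10))
Convert to linear:
  10^(95.6/10) = 3630780547.701
  10^(74.2/10) = 26302679.919
Difference: 3630780547.701 - 26302679.919 = 3604477867.782
L_source = 10 * log10(3604477867.782) = 95.57

95.57 dB


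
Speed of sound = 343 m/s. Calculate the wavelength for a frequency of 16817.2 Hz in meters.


Given values:
  c = 343 m/s, f = 16817.2 Hz
Formula: lambda = c / f
lambda = 343 / 16817.2
lambda = 0.0204

0.0204 m


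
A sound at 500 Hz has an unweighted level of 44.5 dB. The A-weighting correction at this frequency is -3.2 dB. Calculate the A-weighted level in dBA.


Given values:
  SPL = 44.5 dB
  A-weighting at 500 Hz = -3.2 dB
Formula: L_A = SPL + A_weight
L_A = 44.5 + (-3.2)
L_A = 41.3

41.3 dBA


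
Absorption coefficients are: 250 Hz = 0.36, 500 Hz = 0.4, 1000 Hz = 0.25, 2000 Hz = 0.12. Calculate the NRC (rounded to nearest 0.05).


Given values:
  a_250 = 0.36, a_500 = 0.4
  a_1000 = 0.25, a_2000 = 0.12
Formula: NRC = (a250 + a500 + a1000 + a2000) / 4
Sum = 0.36 + 0.4 + 0.25 + 0.12 = 1.13
NRC = 1.13 / 4 = 0.2825
Rounded to nearest 0.05: 0.3

0.3


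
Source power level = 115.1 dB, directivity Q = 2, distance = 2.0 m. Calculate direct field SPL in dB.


Given values:
  Lw = 115.1 dB, Q = 2, r = 2.0 m
Formula: SPL = Lw + 10 * log10(Q / (4 * pi * r^2))
Compute 4 * pi * r^2 = 4 * pi * 2.0^2 = 50.2655
Compute Q / denom = 2 / 50.2655 = 0.03978872
Compute 10 * log10(0.03978872) = -14.0024
SPL = 115.1 + (-14.0024) = 101.1

101.1 dB


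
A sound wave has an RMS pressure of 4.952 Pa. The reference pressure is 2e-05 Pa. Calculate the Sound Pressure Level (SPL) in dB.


Given values:
  p = 4.952 Pa
  p_ref = 2e-05 Pa
Formula: SPL = 20 * log10(p / p_ref)
Compute ratio: p / p_ref = 4.952 / 2e-05 = 247600
Compute log10: log10(247600) = 5.393751
Multiply: SPL = 20 * 5.393751 = 107.88

107.88 dB


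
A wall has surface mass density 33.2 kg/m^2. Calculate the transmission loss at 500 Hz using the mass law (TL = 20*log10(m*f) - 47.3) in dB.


Given values:
  m = 33.2 kg/m^2, f = 500 Hz
Formula: TL = 20 * log10(m * f) - 47.3
Compute m * f = 33.2 * 500 = 16600.0
Compute log10(16600.0) = 4.220108
Compute 20 * 4.220108 = 84.4022
TL = 84.4022 - 47.3 = 37.1

37.1 dB


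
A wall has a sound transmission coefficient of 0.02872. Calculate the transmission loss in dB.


Given values:
  tau = 0.02872
Formula: TL = 10 * log10(1 / tau)
Compute 1 / tau = 1 / 0.02872 = 34.8189
Compute log10(34.8189) = 1.541815
TL = 10 * 1.541815 = 15.42

15.42 dB


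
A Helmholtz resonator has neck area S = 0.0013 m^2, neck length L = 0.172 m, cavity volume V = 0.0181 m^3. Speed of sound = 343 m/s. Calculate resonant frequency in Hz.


Given values:
  S = 0.0013 m^2, L = 0.172 m, V = 0.0181 m^3, c = 343 m/s
Formula: f = (c / (2*pi)) * sqrt(S / (V * L))
Compute V * L = 0.0181 * 0.172 = 0.0031132
Compute S / (V * L) = 0.0013 / 0.0031132 = 0.4176
Compute sqrt(0.4176) = 0.64622
Compute c / (2*pi) = 343 / 6.283185 = 54.590148
f = 54.590148 * 0.64622 = 35.28

35.28 Hz


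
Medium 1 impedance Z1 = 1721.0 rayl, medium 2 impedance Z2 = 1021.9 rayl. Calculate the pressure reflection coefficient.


Given values:
  Z1 = 1721.0 rayl, Z2 = 1021.9 rayl
Formula: R = (Z2 - Z1) / (Z2 + Z1)
Numerator: Z2 - Z1 = 1021.9 - 1721.0 = -699.1
Denominator: Z2 + Z1 = 1021.9 + 1721.0 = 2742.9
R = -699.1 / 2742.9 = -0.2549

-0.2549


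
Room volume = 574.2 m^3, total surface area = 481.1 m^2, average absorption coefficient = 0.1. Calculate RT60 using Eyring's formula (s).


Given values:
  V = 574.2 m^3, S = 481.1 m^2, alpha = 0.1
Formula: RT60 = 0.161 * V / (-S * ln(1 - alpha))
Compute ln(1 - 0.1) = ln(0.9) = -0.105361
Denominator: -481.1 * -0.105361 = 50.6892
Numerator: 0.161 * 574.2 = 92.4462
RT60 = 92.4462 / 50.6892 = 1.824

1.824 s


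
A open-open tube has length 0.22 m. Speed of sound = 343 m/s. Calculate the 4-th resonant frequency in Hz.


Given values:
  Tube type: open-open, L = 0.22 m, c = 343 m/s, n = 4
Formula: f_n = n * c / (2 * L)
Compute 2 * L = 2 * 0.22 = 0.44
f = 4 * 343 / 0.44
f = 3118.18

3118.18 Hz


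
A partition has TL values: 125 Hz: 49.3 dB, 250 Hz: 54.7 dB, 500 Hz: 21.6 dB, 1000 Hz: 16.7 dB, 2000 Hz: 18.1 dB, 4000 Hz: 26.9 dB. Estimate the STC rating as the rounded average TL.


Given TL values at each frequency:
  125 Hz: 49.3 dB
  250 Hz: 54.7 dB
  500 Hz: 21.6 dB
  1000 Hz: 16.7 dB
  2000 Hz: 18.1 dB
  4000 Hz: 26.9 dB
Formula: STC ~ round(average of TL values)
Sum = 49.3 + 54.7 + 21.6 + 16.7 + 18.1 + 26.9 = 187.3
Average = 187.3 / 6 = 31.22
Rounded: 31

31


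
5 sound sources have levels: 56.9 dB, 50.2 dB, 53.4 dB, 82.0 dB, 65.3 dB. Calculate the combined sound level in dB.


Formula: L_total = 10 * log10( sum(10^(Li/10)) )
  Source 1: 10^(56.9/10) = 489778.8194
  Source 2: 10^(50.2/10) = 104712.8548
  Source 3: 10^(53.4/10) = 218776.1624
  Source 4: 10^(82.0/10) = 158489319.2461
  Source 5: 10^(65.3/10) = 3388441.5614
Sum of linear values = 162691028.6441
L_total = 10 * log10(162691028.6441) = 82.11

82.11 dB


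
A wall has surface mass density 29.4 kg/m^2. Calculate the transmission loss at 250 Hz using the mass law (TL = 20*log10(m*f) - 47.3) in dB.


Given values:
  m = 29.4 kg/m^2, f = 250 Hz
Formula: TL = 20 * log10(m * f) - 47.3
Compute m * f = 29.4 * 250 = 7350.0
Compute log10(7350.0) = 3.866287
Compute 20 * 3.866287 = 77.3257
TL = 77.3257 - 47.3 = 30.03

30.03 dB


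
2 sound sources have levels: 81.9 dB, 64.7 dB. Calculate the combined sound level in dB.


Formula: L_total = 10 * log10( sum(10^(Li/10)) )
  Source 1: 10^(81.9/10) = 154881661.8912
  Source 2: 10^(64.7/10) = 2951209.2267
Sum of linear values = 157832871.1179
L_total = 10 * log10(157832871.1179) = 81.98

81.98 dB


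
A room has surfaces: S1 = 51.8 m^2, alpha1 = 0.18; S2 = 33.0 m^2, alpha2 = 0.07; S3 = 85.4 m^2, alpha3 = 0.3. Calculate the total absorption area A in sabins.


Given surfaces:
  Surface 1: 51.8 * 0.18 = 9.324
  Surface 2: 33.0 * 0.07 = 2.31
  Surface 3: 85.4 * 0.3 = 25.62
Formula: A = sum(Si * alpha_i)
A = 9.324 + 2.31 + 25.62
A = 37.25

37.25 sabins


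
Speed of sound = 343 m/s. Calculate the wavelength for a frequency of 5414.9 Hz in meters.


Given values:
  c = 343 m/s, f = 5414.9 Hz
Formula: lambda = c / f
lambda = 343 / 5414.9
lambda = 0.0633

0.0633 m


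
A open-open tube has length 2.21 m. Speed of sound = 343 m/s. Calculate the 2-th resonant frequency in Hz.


Given values:
  Tube type: open-open, L = 2.21 m, c = 343 m/s, n = 2
Formula: f_n = n * c / (2 * L)
Compute 2 * L = 2 * 2.21 = 4.42
f = 2 * 343 / 4.42
f = 155.2

155.2 Hz


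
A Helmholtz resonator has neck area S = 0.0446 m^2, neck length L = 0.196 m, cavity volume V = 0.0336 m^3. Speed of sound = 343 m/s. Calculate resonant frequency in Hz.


Given values:
  S = 0.0446 m^2, L = 0.196 m, V = 0.0336 m^3, c = 343 m/s
Formula: f = (c / (2*pi)) * sqrt(S / (V * L))
Compute V * L = 0.0336 * 0.196 = 0.0065856
Compute S / (V * L) = 0.0446 / 0.0065856 = 6.7724
Compute sqrt(6.7724) = 2.602384
Compute c / (2*pi) = 343 / 6.283185 = 54.590148
f = 54.590148 * 2.602384 = 142.06

142.06 Hz


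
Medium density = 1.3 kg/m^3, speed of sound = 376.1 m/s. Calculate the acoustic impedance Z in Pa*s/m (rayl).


Given values:
  rho = 1.3 kg/m^3
  c = 376.1 m/s
Formula: Z = rho * c
Z = 1.3 * 376.1
Z = 488.93

488.93 rayl


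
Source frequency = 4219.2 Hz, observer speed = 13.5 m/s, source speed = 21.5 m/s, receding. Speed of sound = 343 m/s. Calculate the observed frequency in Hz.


Given values:
  f_s = 4219.2 Hz, v_o = 13.5 m/s, v_s = 21.5 m/s
  Direction: receding
Formula: f_o = f_s * (c - v_o) / (c + v_s)
Numerator: c - v_o = 343 - 13.5 = 329.5
Denominator: c + v_s = 343 + 21.5 = 364.5
f_o = 4219.2 * 329.5 / 364.5 = 3814.06

3814.06 Hz


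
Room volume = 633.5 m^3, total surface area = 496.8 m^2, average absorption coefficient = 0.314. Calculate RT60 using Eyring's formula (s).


Given values:
  V = 633.5 m^3, S = 496.8 m^2, alpha = 0.314
Formula: RT60 = 0.161 * V / (-S * ln(1 - alpha))
Compute ln(1 - 0.314) = ln(0.686) = -0.376878
Denominator: -496.8 * -0.376878 = 187.233
Numerator: 0.161 * 633.5 = 101.9935
RT60 = 101.9935 / 187.233 = 0.545

0.545 s


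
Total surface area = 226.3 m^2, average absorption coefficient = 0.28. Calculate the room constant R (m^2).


Given values:
  S = 226.3 m^2, alpha = 0.28
Formula: R = S * alpha / (1 - alpha)
Numerator: 226.3 * 0.28 = 63.364
Denominator: 1 - 0.28 = 0.72
R = 63.364 / 0.72 = 88.01

88.01 m^2


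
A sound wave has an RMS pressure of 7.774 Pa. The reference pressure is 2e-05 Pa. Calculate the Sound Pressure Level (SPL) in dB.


Given values:
  p = 7.774 Pa
  p_ref = 2e-05 Pa
Formula: SPL = 20 * log10(p / p_ref)
Compute ratio: p / p_ref = 7.774 / 2e-05 = 388700
Compute log10: log10(388700) = 5.589615
Multiply: SPL = 20 * 5.589615 = 111.79

111.79 dB


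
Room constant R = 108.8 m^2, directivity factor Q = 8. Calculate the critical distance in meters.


Given values:
  R = 108.8 m^2, Q = 8
Formula: d_c = 0.141 * sqrt(Q * R)
Compute Q * R = 8 * 108.8 = 870.4
Compute sqrt(870.4) = 29.5025
d_c = 0.141 * 29.5025 = 4.16

4.16 m


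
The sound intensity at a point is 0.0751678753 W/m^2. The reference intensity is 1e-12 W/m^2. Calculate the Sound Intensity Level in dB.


Given values:
  I = 0.0751678753 W/m^2
  I_ref = 1e-12 W/m^2
Formula: SIL = 10 * log10(I / I_ref)
Compute ratio: I / I_ref = 75167875300
Compute log10: log10(75167875300) = 10.876032
Multiply: SIL = 10 * 10.876032 = 108.76

108.76 dB


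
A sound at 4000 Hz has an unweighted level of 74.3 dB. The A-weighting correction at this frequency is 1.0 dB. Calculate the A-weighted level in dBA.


Given values:
  SPL = 74.3 dB
  A-weighting at 4000 Hz = 1.0 dB
Formula: L_A = SPL + A_weight
L_A = 74.3 + (1.0)
L_A = 75.3

75.3 dBA


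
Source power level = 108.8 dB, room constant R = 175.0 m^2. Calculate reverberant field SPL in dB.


Given values:
  Lw = 108.8 dB, R = 175.0 m^2
Formula: SPL = Lw + 10 * log10(4 / R)
Compute 4 / R = 4 / 175.0 = 0.022857
Compute 10 * log10(0.022857) = -16.4098
SPL = 108.8 + (-16.4098) = 92.39

92.39 dB


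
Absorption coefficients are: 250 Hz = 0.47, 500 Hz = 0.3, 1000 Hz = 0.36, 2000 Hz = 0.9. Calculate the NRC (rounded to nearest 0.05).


Given values:
  a_250 = 0.47, a_500 = 0.3
  a_1000 = 0.36, a_2000 = 0.9
Formula: NRC = (a250 + a500 + a1000 + a2000) / 4
Sum = 0.47 + 0.3 + 0.36 + 0.9 = 2.03
NRC = 2.03 / 4 = 0.5075
Rounded to nearest 0.05: 0.5

0.5


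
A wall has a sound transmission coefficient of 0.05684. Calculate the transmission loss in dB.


Given values:
  tau = 0.05684
Formula: TL = 10 * log10(1 / tau)
Compute 1 / tau = 1 / 0.05684 = 17.5932
Compute log10(17.5932) = 1.245345
TL = 10 * 1.245345 = 12.45

12.45 dB


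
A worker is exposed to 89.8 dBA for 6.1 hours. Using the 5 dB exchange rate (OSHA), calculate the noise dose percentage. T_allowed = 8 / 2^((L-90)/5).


Given values:
  L = 89.8 dBA, T = 6.1 hours
Formula: T_allowed = 8 / 2^((L - 90) / 5)
Compute exponent: (89.8 - 90) / 5 = -0.04
Compute 2^(-0.04) = 0.972655
T_allowed = 8 / 0.972655 = 8.22491 hours
Dose = (T / T_allowed) * 100
Dose = (6.1 / 8.22491) * 100 = 74.16

74.16 %


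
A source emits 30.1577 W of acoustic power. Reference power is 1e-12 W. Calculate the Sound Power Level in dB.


Given values:
  W = 30.1577 W
  W_ref = 1e-12 W
Formula: SWL = 10 * log10(W / W_ref)
Compute ratio: W / W_ref = 30157700000000
Compute log10: log10(30157700000000) = 13.479398
Multiply: SWL = 10 * 13.479398 = 134.79

134.79 dB


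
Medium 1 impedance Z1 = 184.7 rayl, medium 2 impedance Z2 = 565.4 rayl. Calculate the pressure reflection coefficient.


Given values:
  Z1 = 184.7 rayl, Z2 = 565.4 rayl
Formula: R = (Z2 - Z1) / (Z2 + Z1)
Numerator: Z2 - Z1 = 565.4 - 184.7 = 380.7
Denominator: Z2 + Z1 = 565.4 + 184.7 = 750.1
R = 380.7 / 750.1 = 0.5075

0.5075


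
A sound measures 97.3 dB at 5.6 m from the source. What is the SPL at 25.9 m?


Given values:
  SPL1 = 97.3 dB, r1 = 5.6 m, r2 = 25.9 m
Formula: SPL2 = SPL1 - 20 * log10(r2 / r1)
Compute ratio: r2 / r1 = 25.9 / 5.6 = 4.625
Compute log10: log10(4.625) = 0.665112
Compute drop: 20 * 0.665112 = 13.3022
SPL2 = 97.3 - 13.3022 = 84.0

84.0 dB


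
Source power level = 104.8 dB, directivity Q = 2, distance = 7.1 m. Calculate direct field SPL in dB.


Given values:
  Lw = 104.8 dB, Q = 2, r = 7.1 m
Formula: SPL = Lw + 10 * log10(Q / (4 * pi * r^2))
Compute 4 * pi * r^2 = 4 * pi * 7.1^2 = 633.4707
Compute Q / denom = 2 / 633.4707 = 0.00315721
Compute 10 * log10(0.00315721) = -25.007
SPL = 104.8 + (-25.007) = 79.79

79.79 dB


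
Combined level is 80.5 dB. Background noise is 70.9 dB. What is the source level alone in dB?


Given values:
  L_total = 80.5 dB, L_bg = 70.9 dB
Formula: L_source = 10 * log10(10^(L_total/10) - 10^(L_bg/10))
Convert to linear:
  10^(80.5/10) = 112201845.4302
  10^(70.9/10) = 12302687.7081
Difference: 112201845.4302 - 12302687.7081 = 99899157.7221
L_source = 10 * log10(99899157.7221) = 80.0

80.0 dB


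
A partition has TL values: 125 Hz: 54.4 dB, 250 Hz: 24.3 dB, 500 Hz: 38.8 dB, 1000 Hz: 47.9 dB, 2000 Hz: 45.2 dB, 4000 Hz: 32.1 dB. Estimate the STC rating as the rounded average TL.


Given TL values at each frequency:
  125 Hz: 54.4 dB
  250 Hz: 24.3 dB
  500 Hz: 38.8 dB
  1000 Hz: 47.9 dB
  2000 Hz: 45.2 dB
  4000 Hz: 32.1 dB
Formula: STC ~ round(average of TL values)
Sum = 54.4 + 24.3 + 38.8 + 47.9 + 45.2 + 32.1 = 242.7
Average = 242.7 / 6 = 40.45
Rounded: 40

40


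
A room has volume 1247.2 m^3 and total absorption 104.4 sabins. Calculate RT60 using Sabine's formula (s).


Given values:
  V = 1247.2 m^3
  A = 104.4 sabins
Formula: RT60 = 0.161 * V / A
Numerator: 0.161 * 1247.2 = 200.7992
RT60 = 200.7992 / 104.4 = 1.923

1.923 s


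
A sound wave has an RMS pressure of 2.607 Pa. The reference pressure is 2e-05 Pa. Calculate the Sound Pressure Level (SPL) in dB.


Given values:
  p = 2.607 Pa
  p_ref = 2e-05 Pa
Formula: SPL = 20 * log10(p / p_ref)
Compute ratio: p / p_ref = 2.607 / 2e-05 = 130350
Compute log10: log10(130350) = 5.115111
Multiply: SPL = 20 * 5.115111 = 102.3

102.3 dB


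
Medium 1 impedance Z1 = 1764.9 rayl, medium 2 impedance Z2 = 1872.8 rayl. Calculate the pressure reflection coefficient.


Given values:
  Z1 = 1764.9 rayl, Z2 = 1872.8 rayl
Formula: R = (Z2 - Z1) / (Z2 + Z1)
Numerator: Z2 - Z1 = 1872.8 - 1764.9 = 107.9
Denominator: Z2 + Z1 = 1872.8 + 1764.9 = 3637.7
R = 107.9 / 3637.7 = 0.0297

0.0297


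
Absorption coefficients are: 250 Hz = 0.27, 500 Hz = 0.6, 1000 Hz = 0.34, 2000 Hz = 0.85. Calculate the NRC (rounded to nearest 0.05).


Given values:
  a_250 = 0.27, a_500 = 0.6
  a_1000 = 0.34, a_2000 = 0.85
Formula: NRC = (a250 + a500 + a1000 + a2000) / 4
Sum = 0.27 + 0.6 + 0.34 + 0.85 = 2.06
NRC = 2.06 / 4 = 0.515
Rounded to nearest 0.05: 0.5

0.5


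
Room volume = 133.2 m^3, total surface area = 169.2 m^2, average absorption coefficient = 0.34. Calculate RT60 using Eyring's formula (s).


Given values:
  V = 133.2 m^3, S = 169.2 m^2, alpha = 0.34
Formula: RT60 = 0.161 * V / (-S * ln(1 - alpha))
Compute ln(1 - 0.34) = ln(0.66) = -0.415515
Denominator: -169.2 * -0.415515 = 70.3051
Numerator: 0.161 * 133.2 = 21.4452
RT60 = 21.4452 / 70.3051 = 0.305

0.305 s
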